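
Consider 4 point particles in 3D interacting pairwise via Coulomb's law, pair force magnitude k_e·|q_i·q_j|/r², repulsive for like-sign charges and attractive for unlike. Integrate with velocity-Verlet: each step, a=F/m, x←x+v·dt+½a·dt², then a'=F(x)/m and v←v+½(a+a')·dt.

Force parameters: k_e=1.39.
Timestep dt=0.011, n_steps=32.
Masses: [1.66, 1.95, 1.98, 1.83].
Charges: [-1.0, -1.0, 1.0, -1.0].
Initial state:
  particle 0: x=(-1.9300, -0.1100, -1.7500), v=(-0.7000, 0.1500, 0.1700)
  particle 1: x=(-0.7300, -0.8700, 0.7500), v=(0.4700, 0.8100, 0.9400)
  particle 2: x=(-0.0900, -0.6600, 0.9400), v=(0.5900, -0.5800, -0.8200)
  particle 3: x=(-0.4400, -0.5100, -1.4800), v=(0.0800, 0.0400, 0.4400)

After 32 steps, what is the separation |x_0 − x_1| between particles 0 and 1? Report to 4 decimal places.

3.3194

step 0: x0=(-1.9300, -0.1100, -1.7500) x1=(-0.7300, -0.8700, 0.7500) x2=(-0.0900, -0.6600, 0.9400) x3=(-0.4400, -0.5100, -1.4800)
step 1: x0=(-1.9377, -0.1083, -1.7481) x1=(-0.7247, -0.8611, 0.7604) x2=(-0.0836, -0.6664, 0.9309) x3=(-0.4391, -0.5096, -1.4752)
step 2: x0=(-1.9455, -0.1067, -1.7463) x1=(-0.7193, -0.8521, 0.7708) x2=(-0.0774, -0.6729, 0.9218) x3=(-0.4382, -0.5091, -1.4703)
step 3: x0=(-1.9533, -0.1050, -1.7444) x1=(-0.7137, -0.8431, 0.7813) x2=(-0.0713, -0.6794, 0.9126) x3=(-0.4372, -0.5087, -1.4655)
step 4: x0=(-1.9611, -0.1033, -1.7426) x1=(-0.7080, -0.8340, 0.7919) x2=(-0.0654, -0.6859, 0.9034) x3=(-0.4362, -0.5083, -1.4606)
step 5: x0=(-1.9690, -0.1016, -1.7408) x1=(-0.7020, -0.8249, 0.8025) x2=(-0.0597, -0.6925, 0.8941) x3=(-0.4351, -0.5079, -1.4557)
step 6: x0=(-1.9769, -0.0999, -1.7390) x1=(-0.6958, -0.8158, 0.8132) x2=(-0.0542, -0.6991, 0.8848) x3=(-0.4340, -0.5075, -1.4509)
step 7: x0=(-1.9848, -0.0982, -1.7372) x1=(-0.6895, -0.8066, 0.8240) x2=(-0.0490, -0.7057, 0.8754) x3=(-0.4329, -0.5071, -1.4460)
step 8: x0=(-1.9928, -0.0964, -1.7354) x1=(-0.6829, -0.7974, 0.8347) x2=(-0.0439, -0.7124, 0.8660) x3=(-0.4317, -0.5067, -1.4411)
step 9: x0=(-2.0008, -0.0947, -1.7336) x1=(-0.6761, -0.7882, 0.8455) x2=(-0.0390, -0.7191, 0.8566) x3=(-0.4305, -0.5064, -1.4363)
step 10: x0=(-2.0089, -0.0929, -1.7318) x1=(-0.6692, -0.7790, 0.8564) x2=(-0.0343, -0.7258, 0.8471) x3=(-0.4293, -0.5060, -1.4314)
step 11: x0=(-2.0170, -0.0912, -1.7300) x1=(-0.6620, -0.7697, 0.8672) x2=(-0.0299, -0.7326, 0.8376) x3=(-0.4280, -0.5056, -1.4265)
step 12: x0=(-2.0251, -0.0894, -1.7283) x1=(-0.6545, -0.7604, 0.8781) x2=(-0.0256, -0.7393, 0.8281) x3=(-0.4267, -0.5053, -1.4216)
step 13: x0=(-2.0332, -0.0876, -1.7265) x1=(-0.6469, -0.7512, 0.8890) x2=(-0.0216, -0.7461, 0.8186) x3=(-0.4253, -0.5049, -1.4167)
step 14: x0=(-2.0414, -0.0858, -1.7248) x1=(-0.6391, -0.7419, 0.8998) x2=(-0.0178, -0.7528, 0.8091) x3=(-0.4239, -0.5046, -1.4118)
step 15: x0=(-2.0496, -0.0840, -1.7230) x1=(-0.6310, -0.7327, 0.9107) x2=(-0.0143, -0.7596, 0.7996) x3=(-0.4225, -0.5043, -1.4068)
step 16: x0=(-2.0579, -0.0822, -1.7213) x1=(-0.6227, -0.7234, 0.9215) x2=(-0.0109, -0.7663, 0.7901) x3=(-0.4210, -0.5040, -1.4019)
step 17: x0=(-2.0662, -0.0804, -1.7196) x1=(-0.6142, -0.7142, 0.9324) x2=(-0.0078, -0.7730, 0.7807) x3=(-0.4196, -0.5036, -1.3970)
step 18: x0=(-2.0745, -0.0785, -1.7179) x1=(-0.6055, -0.7050, 0.9432) x2=(-0.0049, -0.7797, 0.7712) x3=(-0.4180, -0.5033, -1.3920)
step 19: x0=(-2.0828, -0.0767, -1.7162) x1=(-0.5966, -0.6959, 0.9539) x2=(-0.0022, -0.7863, 0.7618) x3=(-0.4165, -0.5031, -1.3871)
step 20: x0=(-2.0912, -0.0749, -1.7145) x1=(-0.5874, -0.6867, 0.9647) x2=(0.0003, -0.7930, 0.7525) x3=(-0.4149, -0.5028, -1.3821)
step 21: x0=(-2.0996, -0.0730, -1.7128) x1=(-0.5781, -0.6776, 0.9753) x2=(0.0026, -0.7995, 0.7432) x3=(-0.4132, -0.5025, -1.3772)
step 22: x0=(-2.1081, -0.0711, -1.7112) x1=(-0.5686, -0.6686, 0.9859) x2=(0.0047, -0.8061, 0.7339) x3=(-0.4116, -0.5022, -1.3722)
step 23: x0=(-2.1165, -0.0693, -1.7095) x1=(-0.5588, -0.6596, 0.9965) x2=(0.0066, -0.8126, 0.7247) x3=(-0.4099, -0.5020, -1.3672)
step 24: x0=(-2.1250, -0.0674, -1.7078) x1=(-0.5489, -0.6506, 1.0070) x2=(0.0083, -0.8190, 0.7156) x3=(-0.4082, -0.5017, -1.3622)
step 25: x0=(-2.1335, -0.0655, -1.7062) x1=(-0.5388, -0.6417, 1.0174) x2=(0.0098, -0.8254, 0.7066) x3=(-0.4064, -0.5015, -1.3573)
step 26: x0=(-2.1421, -0.0636, -1.7045) x1=(-0.5286, -0.6329, 1.0278) x2=(0.0112, -0.8317, 0.6976) x3=(-0.4046, -0.5012, -1.3522)
step 27: x0=(-2.1507, -0.0617, -1.7029) x1=(-0.5182, -0.6241, 1.0380) x2=(0.0124, -0.8380, 0.6887) x3=(-0.4028, -0.5010, -1.3472)
step 28: x0=(-2.1593, -0.0598, -1.7013) x1=(-0.5076, -0.6154, 1.0482) x2=(0.0134, -0.8442, 0.6798) x3=(-0.4010, -0.5008, -1.3422)
step 29: x0=(-2.1679, -0.0579, -1.6997) x1=(-0.4969, -0.6067, 1.0584) x2=(0.0143, -0.8503, 0.6710) x3=(-0.3991, -0.5006, -1.3372)
step 30: x0=(-2.1766, -0.0560, -1.6980) x1=(-0.4860, -0.5982, 1.0684) x2=(0.0150, -0.8563, 0.6623) x3=(-0.3972, -0.5004, -1.3321)
step 31: x0=(-2.1853, -0.0541, -1.6964) x1=(-0.4750, -0.5896, 1.0783) x2=(0.0156, -0.8623, 0.6537) x3=(-0.3952, -0.5002, -1.3271)
step 32: x0=(-2.1940, -0.0521, -1.6948) x1=(-0.4639, -0.5812, 1.0882) x2=(0.0161, -0.8682, 0.6452) x3=(-0.3933, -0.5000, -1.3220)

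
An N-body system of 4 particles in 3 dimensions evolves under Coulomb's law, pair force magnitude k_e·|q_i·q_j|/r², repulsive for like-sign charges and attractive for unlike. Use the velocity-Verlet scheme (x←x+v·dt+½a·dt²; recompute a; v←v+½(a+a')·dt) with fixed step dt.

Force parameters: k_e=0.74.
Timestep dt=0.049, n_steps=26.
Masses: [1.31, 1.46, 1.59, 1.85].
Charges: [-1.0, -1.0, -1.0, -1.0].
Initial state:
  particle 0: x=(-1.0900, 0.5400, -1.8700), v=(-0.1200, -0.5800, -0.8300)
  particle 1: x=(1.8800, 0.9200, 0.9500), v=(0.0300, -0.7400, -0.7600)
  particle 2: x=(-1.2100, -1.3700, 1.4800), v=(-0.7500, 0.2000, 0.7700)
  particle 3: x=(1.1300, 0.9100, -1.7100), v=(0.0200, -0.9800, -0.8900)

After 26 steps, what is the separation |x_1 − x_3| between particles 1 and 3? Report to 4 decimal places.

3.0427

step 0: x0=(-1.0900, 0.5400, -1.8700) x1=(1.8800, 0.9200, 0.9500) x2=(-1.2100, -1.3700, 1.4800) x3=(1.1300, 0.9100, -1.7100)
step 1: x0=(-1.0960, 0.5116, -1.9107) x1=(1.8815, 0.8838, 0.9129) x2=(-1.2468, -1.3603, 1.5178) x3=(1.1311, 0.8620, -1.7537)
step 2: x0=(-1.1024, 0.4831, -1.9516) x1=(1.8833, 0.8476, 0.8759) x2=(-1.2837, -1.3506, 1.5557) x3=(1.1323, 0.8141, -1.7975)
step 3: x0=(-1.1091, 0.4547, -1.9927) x1=(1.8851, 0.8115, 0.8391) x2=(-1.3206, -1.3411, 1.5937) x3=(1.1337, 0.7662, -1.8415)
step 4: x0=(-1.1160, 0.4263, -2.0339) x1=(1.8872, 0.7754, 0.8026) x2=(-1.3577, -1.3316, 1.6318) x3=(1.1353, 0.7183, -1.8856)
step 5: x0=(-1.1233, 0.3978, -2.0752) x1=(1.8893, 0.7394, 0.7661) x2=(-1.3949, -1.3222, 1.6701) x3=(1.1371, 0.6705, -1.9298)
step 6: x0=(-1.1309, 0.3694, -2.1167) x1=(1.8917, 0.7034, 0.7299) x2=(-1.4321, -1.3130, 1.7084) x3=(1.1390, 0.6227, -1.9742)
step 7: x0=(-1.1389, 0.3409, -2.1583) x1=(1.8942, 0.6675, 0.6939) x2=(-1.4694, -1.3038, 1.7469) x3=(1.1411, 0.5750, -2.0187)
step 8: x0=(-1.1471, 0.3125, -2.2001) x1=(1.8968, 0.6316, 0.6580) x2=(-1.5068, -1.2946, 1.7854) x3=(1.1434, 0.5273, -2.0633)
step 9: x0=(-1.1556, 0.2840, -2.2420) x1=(1.8996, 0.5958, 0.6223) x2=(-1.5443, -1.2856, 1.8241) x3=(1.1458, 0.4796, -2.1081)
step 10: x0=(-1.1644, 0.2555, -2.2840) x1=(1.9026, 0.5600, 0.5868) x2=(-1.5819, -1.2766, 1.8629) x3=(1.1484, 0.4319, -2.1530)
step 11: x0=(-1.1735, 0.2271, -2.3262) x1=(1.9057, 0.5242, 0.5515) x2=(-1.6196, -1.2677, 1.9018) x3=(1.1512, 0.3843, -2.1980)
step 12: x0=(-1.1830, 0.1986, -2.3684) x1=(1.9089, 0.4885, 0.5163) x2=(-1.6573, -1.2588, 1.9408) x3=(1.1541, 0.3366, -2.2432)
step 13: x0=(-1.1927, 0.1702, -2.4109) x1=(1.9123, 0.4528, 0.4813) x2=(-1.6951, -1.2500, 1.9799) x3=(1.1572, 0.2890, -2.2885)
step 14: x0=(-1.2027, 0.1417, -2.4534) x1=(1.9158, 0.4172, 0.4464) x2=(-1.7330, -1.2412, 2.0191) x3=(1.1605, 0.2414, -2.3340)
step 15: x0=(-1.2130, 0.1133, -2.4960) x1=(1.9195, 0.3816, 0.4117) x2=(-1.7710, -1.2325, 2.0584) x3=(1.1639, 0.1938, -2.3795)
step 16: x0=(-1.2236, 0.0848, -2.5388) x1=(1.9234, 0.3461, 0.3772) x2=(-1.8091, -1.2238, 2.0977) x3=(1.1675, 0.1462, -2.4252)
step 17: x0=(-1.2344, 0.0564, -2.5817) x1=(1.9273, 0.3106, 0.3428) x2=(-1.8472, -1.2152, 2.1372) x3=(1.1712, 0.0986, -2.4710)
step 18: x0=(-1.2456, 0.0279, -2.6247) x1=(1.9314, 0.2751, 0.3086) x2=(-1.8854, -1.2066, 2.1768) x3=(1.1751, 0.0511, -2.5170)
step 19: x0=(-1.2570, -0.0005, -2.6678) x1=(1.9356, 0.2397, 0.2745) x2=(-1.9236, -1.1981, 2.2165) x3=(1.1791, 0.0035, -2.5630)
step 20: x0=(-1.2687, -0.0289, -2.7110) x1=(1.9400, 0.2043, 0.2406) x2=(-1.9620, -1.1895, 2.2563) x3=(1.1833, -0.0441, -2.6092)
step 21: x0=(-1.2806, -0.0574, -2.7544) x1=(1.9445, 0.1689, 0.2069) x2=(-2.0004, -1.1811, 2.2961) x3=(1.1876, -0.0917, -2.6555)
step 22: x0=(-1.2929, -0.0858, -2.7978) x1=(1.9491, 0.1335, 0.1733) x2=(-2.0389, -1.1726, 2.3361) x3=(1.1921, -0.1393, -2.7020)
step 23: x0=(-1.3054, -0.1142, -2.8414) x1=(1.9539, 0.0982, 0.1398) x2=(-2.0774, -1.1642, 2.3761) x3=(1.1967, -0.1869, -2.7485)
step 24: x0=(-1.3181, -0.1425, -2.8850) x1=(1.9588, 0.0629, 0.1065) x2=(-2.1160, -1.1558, 2.4163) x3=(1.2014, -0.2345, -2.7952)
step 25: x0=(-1.3311, -0.1709, -2.9287) x1=(1.9638, 0.0277, 0.0733) x2=(-2.1546, -1.1474, 2.4565) x3=(1.2063, -0.2822, -2.8420)
step 26: x0=(-1.3444, -0.1993, -2.9726) x1=(1.9689, -0.0075, 0.0403) x2=(-2.1934, -1.1390, 2.4968) x3=(1.2113, -0.3298, -2.8889)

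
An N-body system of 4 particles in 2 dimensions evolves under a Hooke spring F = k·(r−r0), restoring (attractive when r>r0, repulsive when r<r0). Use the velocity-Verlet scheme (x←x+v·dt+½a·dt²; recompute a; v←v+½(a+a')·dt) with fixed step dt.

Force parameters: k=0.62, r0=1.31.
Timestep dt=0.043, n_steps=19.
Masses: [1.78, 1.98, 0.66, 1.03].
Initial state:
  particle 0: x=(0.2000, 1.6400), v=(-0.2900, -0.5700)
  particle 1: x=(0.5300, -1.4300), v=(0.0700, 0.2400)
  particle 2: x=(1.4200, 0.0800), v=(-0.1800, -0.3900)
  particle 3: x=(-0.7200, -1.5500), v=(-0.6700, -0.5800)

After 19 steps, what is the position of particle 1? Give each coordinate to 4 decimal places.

(0.5620, -1.0707)

step 0: x0=(0.2000, 1.6400) x1=(0.5300, -1.4300) x2=(1.4200, 0.0800) x3=(-0.7200, -1.5500)
step 1: x0=(0.1875, 1.6141) x1=(0.5330, -1.4191) x2=(1.4108, 0.0626) x3=(-0.7479, -1.5734)
step 2: x0=(0.1751, 1.5856) x1=(0.5361, -1.4069) x2=(1.3985, 0.0441) x3=(-0.7740, -1.5937)
step 3: x0=(0.1627, 1.5543) x1=(0.5391, -1.3936) x2=(1.3832, 0.0244) x3=(-0.7982, -1.6109)
step 4: x0=(0.1503, 1.5205) x1=(0.5421, -1.3791) x2=(1.3650, 0.0036) x3=(-0.8204, -1.6251)
step 5: x0=(0.1380, 1.4841) x1=(0.5450, -1.3636) x2=(1.3438, -0.0182) x3=(-0.8406, -1.6362)
step 6: x0=(0.1256, 1.4451) x1=(0.5478, -1.3471) x2=(1.3198, -0.0411) x3=(-0.8588, -1.6442)
step 7: x0=(0.1133, 1.4038) x1=(0.5505, -1.3296) x2=(1.2930, -0.0649) x3=(-0.8749, -1.6493)
step 8: x0=(0.1009, 1.3600) x1=(0.5530, -1.3113) x2=(1.2635, -0.0895) x3=(-0.8890, -1.6514)
step 9: x0=(0.0886, 1.3140) x1=(0.5553, -1.2921) x2=(1.2314, -0.1150) x3=(-0.9010, -1.6506)
step 10: x0=(0.0763, 1.2657) x1=(0.5573, -1.2721) x2=(1.1969, -0.1411) x3=(-0.9110, -1.6470)
step 11: x0=(0.0639, 1.2153) x1=(0.5591, -1.2515) x2=(1.1600, -0.1679) x3=(-0.9190, -1.6406)
step 12: x0=(0.0515, 1.1628) x1=(0.5607, -1.2302) x2=(1.1209, -0.1952) x3=(-0.9251, -1.6316)
step 13: x0=(0.0391, 1.1085) x1=(0.5619, -1.2084) x2=(1.0798, -0.2229) x3=(-0.9292, -1.6200)
step 14: x0=(0.0266, 1.0523) x1=(0.5628, -1.1861) x2=(1.0369, -0.2509) x3=(-0.9314, -1.6059)
step 15: x0=(0.0141, 0.9944) x1=(0.5633, -1.1635) x2=(0.9922, -0.2791) x3=(-0.9317, -1.5896)
step 16: x0=(0.0015, 0.9349) x1=(0.5636, -1.1405) x2=(0.9460, -0.3073) x3=(-0.9304, -1.5710)
step 17: x0=(-0.0111, 0.8739) x1=(0.5634, -1.1174) x2=(0.8985, -0.3355) x3=(-0.9273, -1.5503)
step 18: x0=(-0.0238, 0.8116) x1=(0.5629, -1.0940) x2=(0.8498, -0.3636) x3=(-0.9227, -1.5276)
step 19: x0=(-0.0366, 0.7480) x1=(0.5620, -1.0707) x2=(0.8001, -0.3914) x3=(-0.9166, -1.5032)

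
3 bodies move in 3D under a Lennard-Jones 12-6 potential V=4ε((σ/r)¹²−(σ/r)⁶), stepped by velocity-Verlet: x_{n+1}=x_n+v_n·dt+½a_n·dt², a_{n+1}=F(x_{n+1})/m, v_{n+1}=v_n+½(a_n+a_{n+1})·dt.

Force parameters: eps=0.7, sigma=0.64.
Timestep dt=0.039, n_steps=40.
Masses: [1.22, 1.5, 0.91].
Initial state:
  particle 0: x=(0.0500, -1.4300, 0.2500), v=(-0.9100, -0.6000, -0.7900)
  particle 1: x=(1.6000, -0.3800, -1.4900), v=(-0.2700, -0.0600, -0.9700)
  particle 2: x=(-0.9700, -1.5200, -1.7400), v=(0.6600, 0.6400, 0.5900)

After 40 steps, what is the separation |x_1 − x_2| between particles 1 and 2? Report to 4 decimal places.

2.5233

step 0: x0=(0.0500, -1.4300, 0.2500) x1=(1.6000, -0.3800, -1.4900) x2=(-0.9700, -1.5200, -1.7400)
step 1: x0=(0.0145, -1.4534, 0.2192) x1=(1.5895, -0.3823, -1.5278) x2=(-0.9443, -1.4950, -1.7170)
step 2: x0=(-0.0210, -1.4768, 0.1884) x1=(1.5789, -0.3847, -1.5657) x2=(-0.9185, -1.4701, -1.6940)
step 3: x0=(-0.0565, -1.5002, 0.1575) x1=(1.5684, -0.3870, -1.6035) x2=(-0.8928, -1.4451, -1.6709)
step 4: x0=(-0.0920, -1.5236, 0.1267) x1=(1.5579, -0.3894, -1.6413) x2=(-0.8670, -1.4202, -1.6479)
step 5: x0=(-0.1275, -1.5470, 0.0958) x1=(1.5473, -0.3917, -1.6791) x2=(-0.8412, -1.3952, -1.6248)
step 6: x0=(-0.1630, -1.5704, 0.0650) x1=(1.5368, -0.3941, -1.7170) x2=(-0.8154, -1.3702, -1.6017)
step 7: x0=(-0.1985, -1.5938, 0.0341) x1=(1.5262, -0.3964, -1.7548) x2=(-0.7896, -1.3453, -1.5786)
step 8: x0=(-0.2340, -1.6172, 0.0032) x1=(1.5157, -0.3988, -1.7926) x2=(-0.7638, -1.3203, -1.5555)
step 9: x0=(-0.2696, -1.6405, -0.0278) x1=(1.5052, -0.4011, -1.8304) x2=(-0.7380, -1.2954, -1.5323)
step 10: x0=(-0.3051, -1.6639, -0.0588) x1=(1.4946, -0.4035, -1.8683) x2=(-0.7121, -1.2704, -1.5090)
step 11: x0=(-0.3407, -1.6873, -0.0899) x1=(1.4840, -0.4058, -1.9061) x2=(-0.6863, -1.2455, -1.4857)
step 12: x0=(-0.3763, -1.7106, -0.1210) x1=(1.4735, -0.4082, -1.9439) x2=(-0.6603, -1.2206, -1.4622)
step 13: x0=(-0.4119, -1.7339, -0.1523) x1=(1.4629, -0.4105, -1.9817) x2=(-0.6344, -1.1958, -1.4387)
step 14: x0=(-0.4475, -1.7571, -0.1836) x1=(1.4524, -0.4129, -2.0195) x2=(-0.6084, -1.1710, -1.4150)
step 15: x0=(-0.4831, -1.7803, -0.2151) x1=(1.4418, -0.4152, -2.0574) x2=(-0.5824, -1.1463, -1.3911)
step 16: x0=(-0.5188, -1.8034, -0.2468) x1=(1.4312, -0.4176, -2.0952) x2=(-0.5564, -1.1218, -1.3669)
step 17: x0=(-0.5545, -1.8264, -0.2786) x1=(1.4207, -0.4199, -2.1330) x2=(-0.5304, -1.0973, -1.3426)
step 18: x0=(-0.5901, -1.8492, -0.3106) x1=(1.4101, -0.4223, -2.1708) x2=(-0.5043, -1.0731, -1.3180)
step 19: x0=(-0.6258, -1.8719, -0.3428) x1=(1.3995, -0.4247, -2.2086) x2=(-0.4783, -1.0490, -1.2931)
step 20: x0=(-0.6614, -1.8944, -0.3753) x1=(1.3889, -0.4270, -2.2464) x2=(-0.4523, -1.0252, -1.2680)
step 21: x0=(-0.6969, -1.9168, -0.4079) x1=(1.3783, -0.4294, -2.2842) x2=(-0.4264, -1.0016, -1.2426)
step 22: x0=(-0.7324, -1.9389, -0.4407) x1=(1.3677, -0.4318, -2.3220) x2=(-0.4005, -0.9783, -1.2169)
step 23: x0=(-0.7679, -1.9609, -0.4736) x1=(1.3571, -0.4341, -2.3598) x2=(-0.3747, -0.9552, -1.1911)
step 24: x0=(-0.8032, -1.9826, -0.5067) x1=(1.3465, -0.4365, -2.3976) x2=(-0.3490, -0.9324, -1.1651)
step 25: x0=(-0.8386, -2.0043, -0.5399) x1=(1.3359, -0.4389, -2.4354) x2=(-0.3234, -0.9098, -1.1390)
step 26: x0=(-0.8738, -2.0257, -0.5731) x1=(1.3253, -0.4413, -2.4732) x2=(-0.2978, -0.8873, -1.1128)
step 27: x0=(-0.9090, -2.0471, -0.6064) x1=(1.3147, -0.4436, -2.5110) x2=(-0.2724, -0.8651, -1.0865)
step 28: x0=(-0.9441, -2.0684, -0.6398) x1=(1.3040, -0.4460, -2.5488) x2=(-0.2470, -0.8429, -1.0602)
step 29: x0=(-0.9792, -2.0895, -0.6731) x1=(1.2934, -0.4484, -2.5865) x2=(-0.2216, -0.8208, -1.0339)
step 30: x0=(-1.0142, -2.1107, -0.7065) x1=(1.2828, -0.4508, -2.6243) x2=(-0.1963, -0.7989, -1.0075)
step 31: x0=(-1.0492, -2.1317, -0.7399) x1=(1.2722, -0.4531, -2.6621) x2=(-0.1710, -0.7770, -0.9811)
step 32: x0=(-1.0842, -2.1528, -0.7733) x1=(1.2615, -0.4555, -2.6999) x2=(-0.1458, -0.7551, -0.9547)
step 33: x0=(-1.1192, -2.1738, -0.8067) x1=(1.2509, -0.4579, -2.7376) x2=(-0.1206, -0.7333, -0.9283)
step 34: x0=(-1.1541, -2.1947, -0.8402) x1=(1.2402, -0.4603, -2.7754) x2=(-0.0954, -0.7115, -0.9019)
step 35: x0=(-1.1890, -2.2157, -0.8736) x1=(1.2296, -0.4627, -2.8131) x2=(-0.0702, -0.6898, -0.8755)
step 36: x0=(-1.2240, -2.2367, -0.9070) x1=(1.2190, -0.4650, -2.8509) x2=(-0.0450, -0.6680, -0.8491)
step 37: x0=(-1.2589, -2.2576, -0.9404) x1=(1.2083, -0.4674, -2.8887) x2=(-0.0199, -0.6463, -0.8228)
step 38: x0=(-1.2938, -2.2785, -0.9738) x1=(1.1977, -0.4698, -2.9264) x2=(0.0053, -0.6246, -0.7964)
step 39: x0=(-1.3287, -2.2994, -1.0072) x1=(1.1870, -0.4722, -2.9642) x2=(0.0304, -0.6029, -0.7700)
step 40: x0=(-1.3636, -2.3204, -1.0406) x1=(1.1764, -0.4746, -3.0019) x2=(0.0556, -0.5812, -0.7437)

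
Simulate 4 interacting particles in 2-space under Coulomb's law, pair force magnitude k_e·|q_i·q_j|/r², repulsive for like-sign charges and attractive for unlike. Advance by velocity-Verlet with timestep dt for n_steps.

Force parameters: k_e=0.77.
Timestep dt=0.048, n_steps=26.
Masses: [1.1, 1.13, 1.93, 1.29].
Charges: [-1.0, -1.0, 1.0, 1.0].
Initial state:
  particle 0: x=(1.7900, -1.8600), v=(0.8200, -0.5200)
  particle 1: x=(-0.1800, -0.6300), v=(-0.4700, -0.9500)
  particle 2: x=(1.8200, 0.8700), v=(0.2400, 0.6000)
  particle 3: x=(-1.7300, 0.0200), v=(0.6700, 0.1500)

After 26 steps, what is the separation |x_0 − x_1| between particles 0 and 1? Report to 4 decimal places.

3.8855

step 0: x0=(1.7900, -1.8600) x1=(-0.1800, -0.6300) x2=(1.8200, 0.8700) x3=(-1.7300, 0.0200)
step 1: x0=(1.8294, -1.8849) x1=(-0.2028, -0.6753) x2=(1.8315, 0.8987) x3=(-1.6976, 0.0271)
step 2: x0=(1.8690, -1.9097) x1=(-0.2263, -0.7201) x2=(1.8429, 0.9272) x3=(-1.6648, 0.0339)
step 3: x0=(1.9088, -1.9344) x1=(-0.2503, -0.7644) x2=(1.8544, 0.9556) x3=(-1.6316, 0.0404)
step 4: x0=(1.9487, -1.9590) x1=(-0.2748, -0.8081) x2=(1.8658, 0.9837) x3=(-1.5979, 0.0465)
step 5: x0=(1.9887, -1.9834) x1=(-0.3000, -0.8512) x2=(1.8771, 1.0117) x3=(-1.5638, 0.0523)
step 6: x0=(2.0289, -2.0078) x1=(-0.3258, -0.8937) x2=(1.8885, 1.0396) x3=(-1.5293, 0.0577)
step 7: x0=(2.0692, -2.0320) x1=(-0.3522, -0.9355) x2=(1.8998, 1.0673) x3=(-1.4943, 0.0626)
step 8: x0=(2.1096, -2.0561) x1=(-0.3792, -0.9768) x2=(1.9112, 1.0948) x3=(-1.4589, 0.0671)
step 9: x0=(2.1502, -2.0801) x1=(-0.4068, -1.0173) x2=(1.9226, 1.1222) x3=(-1.4232, 0.0710)
step 10: x0=(2.1908, -2.1039) x1=(-0.4349, -1.0571) x2=(1.9339, 1.1495) x3=(-1.3870, 0.0745)
step 11: x0=(2.2315, -2.1277) x1=(-0.4635, -1.0962) x2=(1.9453, 1.1767) x3=(-1.3505, 0.0774)
step 12: x0=(2.2723, -2.1513) x1=(-0.4927, -1.1346) x2=(1.9567, 1.2038) x3=(-1.3136, 0.0797)
step 13: x0=(2.3132, -2.1747) x1=(-0.5223, -1.1721) x2=(1.9681, 1.2307) x3=(-1.2764, 0.0814)
step 14: x0=(2.3542, -2.1981) x1=(-0.5524, -1.2090) x2=(1.9796, 1.2575) x3=(-1.2389, 0.0825)
step 15: x0=(2.3953, -2.2213) x1=(-0.5829, -1.2450) x2=(1.9911, 1.2843) x3=(-1.2012, 0.0829)
step 16: x0=(2.4364, -2.2444) x1=(-0.6137, -1.2802) x2=(2.0026, 1.3109) x3=(-1.1633, 0.0827)
step 17: x0=(2.4775, -2.2674) x1=(-0.6449, -1.3146) x2=(2.0141, 1.3375) x3=(-1.1251, 0.0818)
step 18: x0=(2.5188, -2.2903) x1=(-0.6764, -1.3483) x2=(2.0257, 1.3639) x3=(-1.0868, 0.0802)
step 19: x0=(2.5601, -2.3130) x1=(-0.7082, -1.3811) x2=(2.0374, 1.3903) x3=(-1.0484, 0.0779)
step 20: x0=(2.6014, -2.3356) x1=(-0.7402, -1.4131) x2=(2.0490, 1.4166) x3=(-1.0099, 0.0749)
step 21: x0=(2.6428, -2.3581) x1=(-0.7723, -1.4444) x2=(2.0607, 1.4429) x3=(-0.9714, 0.0713)
step 22: x0=(2.6842, -2.3805) x1=(-0.8046, -1.4749) x2=(2.0725, 1.4690) x3=(-0.9328, 0.0670)
step 23: x0=(2.7256, -2.4027) x1=(-0.8370, -1.5046) x2=(2.0843, 1.4952) x3=(-0.8942, 0.0620)
step 24: x0=(2.7671, -2.4248) x1=(-0.8695, -1.5336) x2=(2.0961, 1.5212) x3=(-0.8557, 0.0563)
step 25: x0=(2.8086, -2.4468) x1=(-0.9020, -1.5619) x2=(2.1080, 1.5472) x3=(-0.8172, 0.0500)
step 26: x0=(2.8501, -2.4687) x1=(-0.9345, -1.5895) x2=(2.1200, 1.5731) x3=(-0.7788, 0.0431)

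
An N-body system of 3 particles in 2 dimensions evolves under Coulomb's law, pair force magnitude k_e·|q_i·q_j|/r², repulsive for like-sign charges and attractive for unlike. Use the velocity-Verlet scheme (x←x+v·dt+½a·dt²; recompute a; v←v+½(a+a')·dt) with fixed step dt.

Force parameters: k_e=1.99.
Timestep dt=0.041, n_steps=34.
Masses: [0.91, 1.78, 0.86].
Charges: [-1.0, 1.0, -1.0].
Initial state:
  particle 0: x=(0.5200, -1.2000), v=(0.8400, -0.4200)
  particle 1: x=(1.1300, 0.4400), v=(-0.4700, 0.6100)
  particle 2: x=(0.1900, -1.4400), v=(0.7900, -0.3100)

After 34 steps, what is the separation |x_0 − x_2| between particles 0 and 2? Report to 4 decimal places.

5.8506

step 0: x0=(0.5200, -1.2000) x1=(1.1300, 0.4400) x2=(0.1900, -1.4400)
step 1: x0=(0.5636, -1.2102) x1=(1.1105, 0.4645) x2=(0.2131, -1.4592)
step 2: x0=(0.6237, -1.2077) x1=(1.0907, 0.4881) x2=(0.2195, -1.4898)
step 3: x0=(0.6966, -1.1954) x1=(1.0705, 0.5107) x2=(0.2130, -1.5288)
step 4: x0=(0.7785, -1.1759) x1=(1.0501, 0.5324) x2=(0.1976, -1.5734)
step 5: x0=(0.8668, -1.1510) x1=(1.0294, 0.5531) x2=(0.1760, -1.6218)
step 6: x0=(0.9594, -1.1218) x1=(1.0086, 0.5729) x2=(0.1501, -1.6727)
step 7: x0=(1.0553, -1.0893) x1=(0.9876, 0.5917) x2=(0.1210, -1.7252)
step 8: x0=(1.1536, -1.0538) x1=(0.9665, 0.6095) x2=(0.0896, -1.7789)
step 9: x0=(1.2535, -1.0158) x1=(0.9454, 0.6264) x2=(0.0565, -1.8333)
step 10: x0=(1.3546, -0.9755) x1=(0.9243, 0.6424) x2=(0.0221, -1.8882)
step 11: x0=(1.4565, -0.9331) x1=(0.9033, 0.6575) x2=(-0.0134, -1.9434)
step 12: x0=(1.5590, -0.8888) x1=(0.8825, 0.6717) x2=(-0.0497, -1.9989)
step 13: x0=(1.6617, -0.8429) x1=(0.8618, 0.6851) x2=(-0.0867, -2.0544)
step 14: x0=(1.7646, -0.7953) x1=(0.8413, 0.6978) x2=(-0.1242, -2.1101)
step 15: x0=(1.8674, -0.7464) x1=(0.8211, 0.7097) x2=(-0.1622, -2.1657)
step 16: x0=(1.9700, -0.6962) x1=(0.8012, 0.7210) x2=(-0.2006, -2.2213)
step 17: x0=(2.0723, -0.6448) x1=(0.7816, 0.7316) x2=(-0.2393, -2.2768)
step 18: x0=(2.1744, -0.5925) x1=(0.7622, 0.7417) x2=(-0.2783, -2.3323)
step 19: x0=(2.2760, -0.5392) x1=(0.7432, 0.7513) x2=(-0.3175, -2.3876)
step 20: x0=(2.3772, -0.4851) x1=(0.7245, 0.7604) x2=(-0.3570, -2.4428)
step 21: x0=(2.4780, -0.4303) x1=(0.7061, 0.7690) x2=(-0.3965, -2.4979)
step 22: x0=(2.5784, -0.3750) x1=(0.6879, 0.7774) x2=(-0.4363, -2.5529)
step 23: x0=(2.6784, -0.3190) x1=(0.6701, 0.7853) x2=(-0.4761, -2.6078)
step 24: x0=(2.7779, -0.2626) x1=(0.6525, 0.7930) x2=(-0.5161, -2.6625)
step 25: x0=(2.8771, -0.2057) x1=(0.6351, 0.8003) x2=(-0.5562, -2.7170)
step 26: x0=(2.9758, -0.1485) x1=(0.6181, 0.8074) x2=(-0.5963, -2.7715)
step 27: x0=(3.0742, -0.0910) x1=(0.6012, 0.8143) x2=(-0.6366, -2.8258)
step 28: x0=(3.1722, -0.0332) x1=(0.5845, 0.8210) x2=(-0.6768, -2.8799)
step 29: x0=(3.2699, 0.0249) x1=(0.5681, 0.8275) x2=(-0.7172, -2.9339)
step 30: x0=(3.3672, 0.0832) x1=(0.5518, 0.8338) x2=(-0.7576, -2.9878)
step 31: x0=(3.4643, 0.1417) x1=(0.5357, 0.8399) x2=(-0.7980, -3.0415)
step 32: x0=(3.5610, 0.2004) x1=(0.5198, 0.8458) x2=(-0.8385, -3.0951)
step 33: x0=(3.6575, 0.2592) x1=(0.5040, 0.8517) x2=(-0.8790, -3.1486)
step 34: x0=(3.7537, 0.3181) x1=(0.4884, 0.8574) x2=(-0.9195, -3.2019)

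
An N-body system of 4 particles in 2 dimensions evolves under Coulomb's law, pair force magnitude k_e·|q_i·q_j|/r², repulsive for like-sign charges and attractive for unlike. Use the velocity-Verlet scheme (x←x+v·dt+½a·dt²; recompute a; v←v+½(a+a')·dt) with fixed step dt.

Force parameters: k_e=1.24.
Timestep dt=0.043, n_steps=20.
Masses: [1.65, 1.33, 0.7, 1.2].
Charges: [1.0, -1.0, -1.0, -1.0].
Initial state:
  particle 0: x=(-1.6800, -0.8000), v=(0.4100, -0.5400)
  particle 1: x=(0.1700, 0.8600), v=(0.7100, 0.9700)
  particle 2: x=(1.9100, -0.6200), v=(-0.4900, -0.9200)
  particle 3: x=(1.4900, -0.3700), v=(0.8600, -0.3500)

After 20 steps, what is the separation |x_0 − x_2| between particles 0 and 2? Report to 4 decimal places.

3.9434

step 0: x0=(-1.6800, -0.8000) x1=(0.1700, 0.8600) x2=(1.9100, -0.6200) x3=(1.4900, -0.3700)
step 1: x0=(-1.6622, -0.8231) x1=(0.2001, 0.9019) x2=(1.8949, -0.6633) x3=(1.5237, -0.3832)
step 2: x0=(-1.6439, -0.8461) x1=(0.2294, 0.9442) x2=(1.8922, -0.7161) x3=(1.5505, -0.3915)
step 3: x0=(-1.6253, -0.8689) x1=(0.2580, 0.9869) x2=(1.9002, -0.7795) x3=(1.5713, -0.3943)
step 4: x0=(-1.6063, -0.8915) x1=(0.2858, 1.0300) x2=(1.9167, -0.8531) x3=(1.5874, -0.3919)
step 5: x0=(-1.5869, -0.9140) x1=(0.3130, 1.0734) x2=(1.9392, -0.9353) x3=(1.6003, -0.3850)
step 6: x0=(-1.5671, -0.9363) x1=(0.3396, 1.1172) x2=(1.9658, -1.0246) x3=(1.6109, -0.3746)
step 7: x0=(-1.5470, -0.9585) x1=(0.3656, 1.1615) x2=(1.9954, -1.1195) x3=(1.6200, -0.3616)
step 8: x0=(-1.5265, -0.9805) x1=(0.3910, 1.2060) x2=(2.0269, -1.2188) x3=(1.6280, -0.3466)
step 9: x0=(-1.5057, -1.0024) x1=(0.4159, 1.2509) x2=(2.0599, -1.3217) x3=(1.6353, -0.3301)
step 10: x0=(-1.4845, -1.0242) x1=(0.4404, 1.2962) x2=(2.0939, -1.4274) x3=(1.6420, -0.3125)
step 11: x0=(-1.4630, -1.0458) x1=(0.4643, 1.3418) x2=(2.1286, -1.5355) x3=(1.6484, -0.2942)
step 12: x0=(-1.4412, -1.0672) x1=(0.4878, 1.3878) x2=(2.1640, -1.6455) x3=(1.6544, -0.2752)
step 13: x0=(-1.4190, -1.0886) x1=(0.5109, 1.4341) x2=(2.1998, -1.7571) x3=(1.6602, -0.2558)
step 14: x0=(-1.3966, -1.1098) x1=(0.5336, 1.4807) x2=(2.2359, -1.8702) x3=(1.6659, -0.2362)
step 15: x0=(-1.3738, -1.1309) x1=(0.5560, 1.5276) x2=(2.2722, -1.9844) x3=(1.6714, -0.2164)
step 16: x0=(-1.3507, -1.1519) x1=(0.5779, 1.5748) x2=(2.3087, -2.0997) x3=(1.6768, -0.1965)
step 17: x0=(-1.3273, -1.1728) x1=(0.5996, 1.6223) x2=(2.3453, -2.2158) x3=(1.6821, -0.1765)
step 18: x0=(-1.3036, -1.1935) x1=(0.6208, 1.6702) x2=(2.3820, -2.3328) x3=(1.6873, -0.1566)
step 19: x0=(-1.2797, -1.2141) x1=(0.6418, 1.7183) x2=(2.4187, -2.4504) x3=(1.6924, -0.1368)
step 20: x0=(-1.2554, -1.2346) x1=(0.6625, 1.7667) x2=(2.4555, -2.5686) x3=(1.6975, -0.1171)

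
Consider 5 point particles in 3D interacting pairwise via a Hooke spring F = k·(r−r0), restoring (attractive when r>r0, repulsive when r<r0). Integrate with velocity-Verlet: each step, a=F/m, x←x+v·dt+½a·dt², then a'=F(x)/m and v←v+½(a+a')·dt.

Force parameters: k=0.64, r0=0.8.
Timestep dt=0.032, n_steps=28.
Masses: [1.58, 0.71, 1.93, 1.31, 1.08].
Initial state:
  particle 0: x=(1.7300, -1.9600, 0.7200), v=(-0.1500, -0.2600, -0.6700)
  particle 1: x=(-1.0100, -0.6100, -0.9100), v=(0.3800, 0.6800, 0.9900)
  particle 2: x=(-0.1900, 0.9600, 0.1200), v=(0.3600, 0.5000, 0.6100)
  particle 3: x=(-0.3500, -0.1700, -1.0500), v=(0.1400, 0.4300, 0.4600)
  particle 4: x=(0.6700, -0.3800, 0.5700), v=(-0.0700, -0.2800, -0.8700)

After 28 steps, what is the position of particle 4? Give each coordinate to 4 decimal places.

step 0: x0=(1.7300, -1.9600, 0.7200) x1=(-1.0100, -0.6100, -0.9100) x2=(-0.1900, 0.9600, 0.1200) x3=(-0.3500, -0.1700, -1.0500) x4=(0.6700, -0.3800, 0.5700)
step 1: x0=(1.7240, -1.9672, 0.6979) x1=(-0.9961, -0.5882, -0.8770) x2=(-0.1783, 0.9752, 0.1394) x3=(-0.3450, -0.1565, -1.0346) x4=(0.6673, -0.3890, 0.5415)
step 2: x0=(1.7156, -1.9720, 0.6746) x1=(-0.9789, -0.5664, -0.8415) x2=(-0.1661, 0.9889, 0.1587) x3=(-0.3388, -0.1434, -1.0177) x4=(0.6637, -0.3982, 0.5119)
step 3: x0=(1.7049, -1.9745, 0.6500) x1=(-0.9584, -0.5446, -0.8036) x2=(-0.1534, 1.0011, 0.1777) x3=(-0.3315, -0.1308, -0.9995) x4=(0.6593, -0.4074, 0.4812)
step 4: x0=(1.6918, -1.9746, 0.6243) x1=(-0.9347, -0.5229, -0.7634) x2=(-0.1403, 1.0117, 0.1965) x3=(-0.3232, -0.1186, -0.9799) x4=(0.6540, -0.4168, 0.4494)
step 5: x0=(1.6765, -1.9724, 0.5974) x1=(-0.9078, -0.5014, -0.7210) x2=(-0.1268, 1.0208, 0.2150) x3=(-0.3137, -0.1070, -0.9591) x4=(0.6479, -0.4261, 0.4168)
step 6: x0=(1.6589, -1.9678, 0.5695) x1=(-0.8779, -0.4800, -0.6765) x2=(-0.1129, 1.0284, 0.2333) x3=(-0.3032, -0.0958, -0.9370) x4=(0.6411, -0.4355, 0.3833)
step 7: x0=(1.6391, -1.9609, 0.5406) x1=(-0.8451, -0.4588, -0.6302) x2=(-0.0986, 1.0344, 0.2514) x3=(-0.2917, -0.0851, -0.9138) x4=(0.6336, -0.4448, 0.3490)
step 8: x0=(1.6172, -1.9516, 0.5108) x1=(-0.8095, -0.4379, -0.5820) x2=(-0.0838, 1.0389, 0.2691) x3=(-0.2791, -0.0749, -0.8894) x4=(0.6254, -0.4541, 0.3140)
step 9: x0=(1.5932, -1.9399, 0.4800) x1=(-0.7712, -0.4174, -0.5321) x2=(-0.0687, 1.0418, 0.2866) x3=(-0.2655, -0.0651, -0.8639) x4=(0.6167, -0.4633, 0.2785)
step 10: x0=(1.5671, -1.9260, 0.4485) x1=(-0.7304, -0.3971, -0.4808) x2=(-0.0532, 1.0433, 0.3037) x3=(-0.2510, -0.0559, -0.8374) x4=(0.6073, -0.4724, 0.2424)
step 11: x0=(1.5391, -1.9098, 0.4162) x1=(-0.6872, -0.3772, -0.4280) x2=(-0.0373, 1.0433, 0.3205) x3=(-0.2355, -0.0471, -0.8099) x4=(0.5975, -0.4814, 0.2060)
step 12: x0=(1.5092, -1.8913, 0.3832) x1=(-0.6417, -0.3578, -0.3740) x2=(-0.0210, 1.0418, 0.3371) x3=(-0.2191, -0.0387, -0.7815) x4=(0.5872, -0.4902, 0.1692)
step 13: x0=(1.4775, -1.8705, 0.3495) x1=(-0.5942, -0.3388, -0.3189) x2=(-0.0044, 1.0388, 0.3532) x3=(-0.2019, -0.0308, -0.7523) x4=(0.5765, -0.4989, 0.1322)
step 14: x0=(1.4440, -1.8476, 0.3153) x1=(-0.5447, -0.3202, -0.2628) x2=(0.0126, 1.0344, 0.3691) x3=(-0.1838, -0.0234, -0.7224) x4=(0.5654, -0.5073, 0.0950)
step 15: x0=(1.4088, -1.8226, 0.2806) x1=(-0.4934, -0.3021, -0.2058) x2=(0.0299, 1.0286, 0.3846) x3=(-0.1649, -0.0164, -0.6917) x4=(0.5541, -0.5156, 0.0577)
step 16: x0=(1.3720, -1.7954, 0.2455) x1=(-0.4405, -0.2844, -0.1481) x2=(0.0475, 1.0214, 0.3997) x3=(-0.1453, -0.0098, -0.6603) x4=(0.5426, -0.5236, 0.0204)
step 17: x0=(1.3338, -1.7662, 0.2100) x1=(-0.3861, -0.2673, -0.0898) x2=(0.0655, 1.0129, 0.4145) x3=(-0.1250, -0.0036, -0.6284) x4=(0.5309, -0.5314, -0.0168)
step 18: x0=(1.2941, -1.7350, 0.1743) x1=(-0.3305, -0.2506, -0.0309) x2=(0.0837, 1.0030, 0.4290) x3=(-0.1041, 0.0022, -0.5959) x4=(0.5191, -0.5389, -0.0539)
step 19: x0=(1.2531, -1.7019, 0.1383) x1=(-0.2737, -0.2343, 0.0283) x2=(0.1023, 0.9919, 0.4430) x3=(-0.0826, 0.0076, -0.5630) x4=(0.5073, -0.5462, -0.0909)
step 20: x0=(1.2109, -1.6670, 0.1021) x1=(-0.2158, -0.2185, 0.0879) x2=(0.1211, 0.9795, 0.4567) x3=(-0.0606, 0.0126, -0.5296) x4=(0.4954, -0.5533, -0.1277)
step 21: x0=(1.1675, -1.6302, 0.0658) x1=(-0.1571, -0.2032, 0.1477) x2=(0.1402, 0.9659, 0.4700) x3=(-0.0380, 0.0173, -0.4959) x4=(0.4836, -0.5601, -0.1643)
step 22: x0=(1.1231, -1.5917, 0.0295) x1=(-0.0975, -0.1882, 0.2077) x2=(0.1595, 0.9511, 0.4829) x3=(-0.0150, 0.0217, -0.4618) x4=(0.4717, -0.5666, -0.2006)
step 23: x0=(1.0777, -1.5516, -0.0068) x1=(-0.0372, -0.1737, 0.2677) x2=(0.1790, 0.9352, 0.4954) x3=(0.0083, 0.0259, -0.4275) x4=(0.4600, -0.5729, -0.2366)
step 24: x0=(1.0315, -1.5100, -0.0430) x1=(0.0237, -0.1596, 0.3277) x2=(0.1988, 0.9181, 0.5075) x3=(0.0320, 0.0297, -0.3929) x4=(0.4482, -0.5789, -0.2724)
step 25: x0=(0.9845, -1.4668, -0.0791) x1=(0.0851, -0.1459, 0.3876) x2=(0.2188, 0.9000, 0.5192) x3=(0.0560, 0.0333, -0.3580) x4=(0.4365, -0.5846, -0.3078)
step 26: x0=(0.9368, -1.4223, -0.1150) x1=(0.1471, -0.1327, 0.4473) x2=(0.2390, 0.8809, 0.5305) x3=(0.0803, 0.0367, -0.3229) x4=(0.4248, -0.5899, -0.3429)
step 27: x0=(0.8885, -1.3765, -0.1507) x1=(0.2095, -0.1199, 0.5066) x2=(0.2593, 0.8608, 0.5414) x3=(0.1048, 0.0398, -0.2876) x4=(0.4131, -0.5949, -0.3776)
step 28: x0=(0.8397, -1.3294, -0.1861) x1=(0.2722, -0.1076, 0.5655) x2=(0.2798, 0.8398, 0.5519) x3=(0.1295, 0.0428, -0.2522) x4=(0.4014, -0.5994, -0.4119)

(0.4014, -0.5994, -0.4119)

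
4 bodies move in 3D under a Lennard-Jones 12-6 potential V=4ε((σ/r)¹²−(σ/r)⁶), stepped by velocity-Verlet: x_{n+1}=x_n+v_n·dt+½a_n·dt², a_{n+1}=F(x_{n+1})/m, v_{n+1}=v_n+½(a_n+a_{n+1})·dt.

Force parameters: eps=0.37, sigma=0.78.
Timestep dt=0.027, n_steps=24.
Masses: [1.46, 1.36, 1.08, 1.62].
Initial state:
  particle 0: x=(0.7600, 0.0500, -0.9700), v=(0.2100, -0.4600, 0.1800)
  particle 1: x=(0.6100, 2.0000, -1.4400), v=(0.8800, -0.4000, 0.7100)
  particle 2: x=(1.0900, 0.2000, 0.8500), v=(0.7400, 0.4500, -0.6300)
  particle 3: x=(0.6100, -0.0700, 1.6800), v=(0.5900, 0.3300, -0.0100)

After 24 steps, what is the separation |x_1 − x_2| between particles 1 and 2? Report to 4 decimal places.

step 0: x0=(0.7600, 0.0500, -0.9700) x1=(0.6100, 2.0000, -1.4400) x2=(1.0900, 0.2000, 0.8500) x3=(0.6100, -0.0700, 1.6800)
step 1: x0=(0.7657, 0.0376, -0.9651) x1=(0.6338, 1.9892, -1.4208) x2=(1.1098, 0.2120, 0.8333) x3=(0.6261, -0.0610, 1.6795)
step 2: x0=(0.7713, 0.0252, -0.9603) x1=(0.6575, 1.9784, -1.4017) x2=(1.1292, 0.2239, 0.8172) x3=(0.6423, -0.0519, 1.6786)
step 3: x0=(0.7770, 0.0128, -0.9554) x1=(0.6813, 1.9676, -1.3825) x2=(1.1484, 0.2356, 0.8016) x3=(0.6588, -0.0427, 1.6774)
step 4: x0=(0.7827, 0.0004, -0.9505) x1=(0.7050, 1.9567, -1.3633) x2=(1.1672, 0.2471, 0.7866) x3=(0.6755, -0.0333, 1.6757)
step 5: x0=(0.7884, -0.0120, -0.9455) x1=(0.7288, 1.9459, -1.3441) x2=(1.1857, 0.2584, 0.7720) x3=(0.6924, -0.0239, 1.6737)
step 6: x0=(0.7941, -0.0244, -0.9406) x1=(0.7526, 1.9350, -1.3249) x2=(1.2039, 0.2695, 0.7580) x3=(0.7095, -0.0143, 1.6714)
step 7: x0=(0.7998, -0.0367, -0.9356) x1=(0.7763, 1.9242, -1.3058) x2=(1.2219, 0.2805, 0.7444) x3=(0.7268, -0.0046, 1.6688)
step 8: x0=(0.8054, -0.0491, -0.9307) x1=(0.8001, 1.9133, -1.2866) x2=(1.2396, 0.2914, 0.7313) x3=(0.7442, 0.0051, 1.6658)
step 9: x0=(0.8111, -0.0614, -0.9257) x1=(0.8239, 1.9025, -1.2674) x2=(1.2570, 0.3021, 0.7186) x3=(0.7618, 0.0150, 1.6625)
step 10: x0=(0.8168, -0.0737, -0.9207) x1=(0.8476, 1.8916, -1.2482) x2=(1.2742, 0.3127, 0.7062) x3=(0.7795, 0.0249, 1.6590)
step 11: x0=(0.8226, -0.0860, -0.9156) x1=(0.8714, 1.8807, -1.2290) x2=(1.2912, 0.3231, 0.6943) x3=(0.7974, 0.0349, 1.6551)
step 12: x0=(0.8283, -0.0983, -0.9106) x1=(0.8952, 1.8698, -1.2098) x2=(1.3080, 0.3334, 0.6828) x3=(0.8154, 0.0450, 1.6510)
step 13: x0=(0.8340, -0.1106, -0.9055) x1=(0.9189, 1.8589, -1.1906) x2=(1.3246, 0.3436, 0.6716) x3=(0.8336, 0.0552, 1.6466)
step 14: x0=(0.8397, -0.1229, -0.9004) x1=(0.9427, 1.8479, -1.1714) x2=(1.3409, 0.3537, 0.6608) x3=(0.8519, 0.0655, 1.6420)
step 15: x0=(0.8455, -0.1351, -0.8953) x1=(0.9664, 1.8370, -1.1522) x2=(1.3571, 0.3637, 0.6503) x3=(0.8703, 0.0758, 1.6371)
step 16: x0=(0.8512, -0.1474, -0.8902) x1=(0.9902, 1.8261, -1.1330) x2=(1.3731, 0.3735, 0.6402) x3=(0.8888, 0.0862, 1.6319)
step 17: x0=(0.8569, -0.1596, -0.8850) x1=(1.0140, 1.8151, -1.1137) x2=(1.3888, 0.3832, 0.6305) x3=(0.9075, 0.0967, 1.6265)
step 18: x0=(0.8627, -0.1718, -0.8798) x1=(1.0377, 1.8042, -1.0945) x2=(1.4044, 0.3928, 0.6210) x3=(0.9263, 0.1073, 1.6209)
step 19: x0=(0.8685, -0.1840, -0.8746) x1=(1.0615, 1.7932, -1.0753) x2=(1.4198, 0.4023, 0.6119) x3=(0.9452, 0.1179, 1.6150)
step 20: x0=(0.8742, -0.1962, -0.8694) x1=(1.0853, 1.7822, -1.0561) x2=(1.4350, 0.4117, 0.6031) x3=(0.9642, 0.1286, 1.6089)
step 21: x0=(0.8800, -0.2084, -0.8642) x1=(1.1090, 1.7712, -1.0368) x2=(1.4501, 0.4210, 0.5947) x3=(0.9833, 0.1394, 1.6025)
step 22: x0=(0.8858, -0.2205, -0.8589) x1=(1.1328, 1.7602, -1.0176) x2=(1.4649, 0.4301, 0.5866) x3=(1.0025, 0.1502, 1.5959)
step 23: x0=(0.8916, -0.2326, -0.8536) x1=(1.1566, 1.7492, -0.9984) x2=(1.4796, 0.4392, 0.5788) x3=(1.0219, 0.1611, 1.5890)
step 24: x0=(0.8974, -0.2447, -0.8483) x1=(1.1803, 1.7381, -0.9791) x2=(1.4940, 0.4481, 0.5714) x3=(1.0413, 0.1721, 1.5818)

2.0412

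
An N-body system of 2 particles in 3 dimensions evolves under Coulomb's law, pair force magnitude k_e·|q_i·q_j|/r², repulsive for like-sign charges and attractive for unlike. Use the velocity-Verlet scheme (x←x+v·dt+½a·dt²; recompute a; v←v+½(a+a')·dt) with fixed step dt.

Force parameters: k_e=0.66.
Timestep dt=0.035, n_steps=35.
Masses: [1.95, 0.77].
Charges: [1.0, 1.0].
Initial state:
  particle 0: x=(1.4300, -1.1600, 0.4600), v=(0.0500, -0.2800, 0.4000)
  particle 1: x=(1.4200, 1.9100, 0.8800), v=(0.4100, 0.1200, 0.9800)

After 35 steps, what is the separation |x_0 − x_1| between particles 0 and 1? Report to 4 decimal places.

step 0: x0=(1.4300, -1.1600, 0.4600) x1=(1.4200, 1.9100, 0.8800)
step 1: x0=(1.4318, -1.1698, 0.4740) x1=(1.4343, 1.9143, 0.9143)
step 2: x0=(1.4335, -1.1797, 0.4880) x1=(1.4487, 1.9186, 0.9486)
step 3: x0=(1.4352, -1.1896, 0.5020) x1=(1.4631, 1.9231, 0.9830)
step 4: x0=(1.4370, -1.1995, 0.5160) x1=(1.4774, 1.9277, 1.0173)
step 5: x0=(1.4387, -1.2095, 0.5299) x1=(1.4918, 1.9323, 1.0517)
step 6: x0=(1.4405, -1.2196, 0.5439) x1=(1.5061, 1.9371, 1.0861)
step 7: x0=(1.4422, -1.2296, 0.5578) x1=(1.5205, 1.9420, 1.1205)
step 8: x0=(1.4440, -1.2397, 0.5718) x1=(1.5348, 1.9470, 1.1549)
step 9: x0=(1.4457, -1.2499, 0.5857) x1=(1.5492, 1.9520, 1.1894)
step 10: x0=(1.4475, -1.2601, 0.5997) x1=(1.5636, 1.9572, 1.2238)
step 11: x0=(1.4492, -1.2703, 0.6136) x1=(1.5779, 1.9625, 1.2583)
step 12: x0=(1.4510, -1.2805, 0.6275) x1=(1.5923, 1.9678, 1.2928)
step 13: x0=(1.4527, -1.2908, 0.6414) x1=(1.6067, 1.9733, 1.3273)
step 14: x0=(1.4544, -1.3012, 0.6554) x1=(1.6210, 1.9788, 1.3618)
step 15: x0=(1.4562, -1.3115, 0.6693) x1=(1.6354, 1.9845, 1.3964)
step 16: x0=(1.4579, -1.3219, 0.6831) x1=(1.6498, 1.9902, 1.4310)
step 17: x0=(1.4596, -1.3324, 0.6970) x1=(1.6642, 1.9960, 1.4656)
step 18: x0=(1.4614, -1.3429, 0.7109) x1=(1.6786, 2.0019, 1.5002)
step 19: x0=(1.4631, -1.3534, 0.7248) x1=(1.6930, 2.0079, 1.5348)
step 20: x0=(1.4648, -1.3639, 0.7386) x1=(1.7074, 2.0140, 1.5695)
step 21: x0=(1.4666, -1.3745, 0.7525) x1=(1.7219, 2.0202, 1.6041)
step 22: x0=(1.4683, -1.3851, 0.7663) x1=(1.7363, 2.0264, 1.6388)
step 23: x0=(1.4700, -1.3957, 0.7802) x1=(1.7507, 2.0327, 1.6736)
step 24: x0=(1.4717, -1.4064, 0.7940) x1=(1.7651, 2.0391, 1.7083)
step 25: x0=(1.4734, -1.4171, 0.8078) x1=(1.7796, 2.0456, 1.7431)
step 26: x0=(1.4751, -1.4278, 0.8216) x1=(1.7940, 2.0522, 1.7778)
step 27: x0=(1.4768, -1.4386, 0.8354) x1=(1.8085, 2.0588, 1.8126)
step 28: x0=(1.4785, -1.4494, 0.8492) x1=(1.8230, 2.0655, 1.8475)
step 29: x0=(1.4802, -1.4602, 0.8630) x1=(1.8374, 2.0723, 1.8823)
step 30: x0=(1.4819, -1.4710, 0.8768) x1=(1.8519, 2.0792, 1.9172)
step 31: x0=(1.4836, -1.4819, 0.8905) x1=(1.8664, 2.0861, 1.9521)
step 32: x0=(1.4853, -1.4928, 0.9043) x1=(1.8809, 2.0931, 1.9870)
step 33: x0=(1.4870, -1.5038, 0.9181) x1=(1.8954, 2.1002, 2.0219)
step 34: x0=(1.4887, -1.5147, 0.9318) x1=(1.9099, 2.1073, 2.0568)
step 35: x0=(1.4904, -1.5257, 0.9455) x1=(1.9244, 2.1145, 2.0918)

3.8411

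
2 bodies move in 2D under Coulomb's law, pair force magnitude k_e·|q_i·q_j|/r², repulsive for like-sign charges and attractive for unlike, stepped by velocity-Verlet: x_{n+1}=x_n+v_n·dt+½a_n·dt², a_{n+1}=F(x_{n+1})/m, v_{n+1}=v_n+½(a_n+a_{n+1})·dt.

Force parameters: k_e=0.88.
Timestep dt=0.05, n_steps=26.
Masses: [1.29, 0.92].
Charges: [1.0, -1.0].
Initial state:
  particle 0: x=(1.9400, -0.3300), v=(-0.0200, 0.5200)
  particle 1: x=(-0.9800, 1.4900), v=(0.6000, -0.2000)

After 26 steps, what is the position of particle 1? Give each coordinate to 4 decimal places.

(-0.1204, 1.1860)

step 0: x0=(1.9400, -0.3300) x1=(-0.9800, 1.4900)
step 1: x0=(1.9389, -0.3040) x1=(-0.9499, 1.4799)
step 2: x0=(1.9378, -0.2778) x1=(-0.9197, 1.4698)
step 3: x0=(1.9364, -0.2517) x1=(-0.8892, 1.4595)
step 4: x0=(1.9350, -0.2254) x1=(-0.8586, 1.4491)
step 5: x0=(1.9334, -0.1990) x1=(-0.8278, 1.4386)
step 6: x0=(1.9317, -0.1726) x1=(-0.7967, 1.4280)
step 7: x0=(1.9298, -0.1460) x1=(-0.7655, 1.4173)
step 8: x0=(1.9278, -0.1194) x1=(-0.7341, 1.4064)
step 9: x0=(1.9256, -0.0927) x1=(-0.7024, 1.3954)
step 10: x0=(1.9232, -0.0659) x1=(-0.6705, 1.3843)
step 11: x0=(1.9207, -0.0390) x1=(-0.6384, 1.3730)
step 12: x0=(1.9180, -0.0120) x1=(-0.6060, 1.3616)
step 13: x0=(1.9151, 0.0151) x1=(-0.5734, 1.3501)
step 14: x0=(1.9121, 0.0422) x1=(-0.5405, 1.3384)
step 15: x0=(1.9088, 0.0695) x1=(-0.5073, 1.3266)
step 16: x0=(1.9054, 0.0969) x1=(-0.4739, 1.3147)
step 17: x0=(1.9017, 0.1244) x1=(-0.4401, 1.3025)
step 18: x0=(1.8978, 0.1521) x1=(-0.4060, 1.2903)
step 19: x0=(1.8937, 0.1798) x1=(-0.3717, 1.2778)
step 20: x0=(1.8893, 0.2077) x1=(-0.3369, 1.2652)
step 21: x0=(1.8847, 0.2356) x1=(-0.3018, 1.2525)
step 22: x0=(1.8798, 0.2637) x1=(-0.2664, 1.2395)
step 23: x0=(1.8746, 0.2919) x1=(-0.2305, 1.2264)
step 24: x0=(1.8691, 0.3203) x1=(-0.1943, 1.2131)
step 25: x0=(1.8634, 0.3488) x1=(-0.1576, 1.1996)
step 26: x0=(1.8573, 0.3774) x1=(-0.1204, 1.1860)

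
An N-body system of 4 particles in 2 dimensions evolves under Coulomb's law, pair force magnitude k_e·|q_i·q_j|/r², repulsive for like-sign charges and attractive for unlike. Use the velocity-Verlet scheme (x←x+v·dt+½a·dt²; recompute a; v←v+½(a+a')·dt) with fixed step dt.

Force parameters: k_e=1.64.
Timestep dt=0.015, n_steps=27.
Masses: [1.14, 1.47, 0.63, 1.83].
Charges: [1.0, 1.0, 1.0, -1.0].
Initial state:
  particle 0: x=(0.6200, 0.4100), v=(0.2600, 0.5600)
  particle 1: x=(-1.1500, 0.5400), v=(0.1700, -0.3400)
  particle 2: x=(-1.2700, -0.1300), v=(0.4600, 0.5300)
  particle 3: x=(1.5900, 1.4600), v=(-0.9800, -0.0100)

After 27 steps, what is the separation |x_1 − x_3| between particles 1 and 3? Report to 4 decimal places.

step 0: x0=(0.6200, 0.4100) x1=(-1.1500, 0.5400) x2=(-1.2700, -0.1300) x3=(1.5900, 1.4600)
step 1: x0=(0.6240, 0.4185) x1=(-1.1474, 0.5352) x2=(-1.2633, -0.1227) x3=(1.5752, 1.4598)
step 2: x0=(0.6284, 0.4271) x1=(-1.1448, 0.5309) x2=(-1.2568, -0.1167) x3=(1.5604, 1.4595)
step 3: x0=(0.6330, 0.4358) x1=(-1.1421, 0.5272) x2=(-1.2508, -0.1120) x3=(1.5454, 1.4591)
step 4: x0=(0.6379, 0.4447) x1=(-1.1394, 0.5242) x2=(-1.2450, -0.1087) x3=(1.5303, 1.4587)
step 5: x0=(0.6432, 0.4537) x1=(-1.1367, 0.5217) x2=(-1.2396, -0.1069) x3=(1.5151, 1.4581)
step 6: x0=(0.6487, 0.4629) x1=(-1.1338, 0.5199) x2=(-1.2345, -0.1065) x3=(1.4998, 1.4574)
step 7: x0=(0.6546, 0.4723) x1=(-1.1310, 0.5187) x2=(-1.2297, -0.1075) x3=(1.4844, 1.4566)
step 8: x0=(0.6607, 0.4818) x1=(-1.1280, 0.5181) x2=(-1.2253, -0.1100) x3=(1.4688, 1.4557)
step 9: x0=(0.6672, 0.4916) x1=(-1.1251, 0.5182) x2=(-1.2211, -0.1139) x3=(1.4532, 1.4547)
step 10: x0=(0.6739, 0.5015) x1=(-1.1221, 0.5189) x2=(-1.2173, -0.1193) x3=(1.4374, 1.4535)
step 11: x0=(0.6810, 0.5116) x1=(-1.1190, 0.5202) x2=(-1.2137, -0.1261) x3=(1.4214, 1.4523)
step 12: x0=(0.6884, 0.5219) x1=(-1.1159, 0.5220) x2=(-1.2105, -0.1342) x3=(1.4054, 1.4509)
step 13: x0=(0.6961, 0.5324) x1=(-1.1128, 0.5245) x2=(-1.2075, -0.1437) x3=(1.3892, 1.4493)
step 14: x0=(0.7041, 0.5431) x1=(-1.1096, 0.5275) x2=(-1.2048, -0.1545) x3=(1.3728, 1.4476)
step 15: x0=(0.7125, 0.5541) x1=(-1.1064, 0.5311) x2=(-1.2023, -0.1665) x3=(1.3564, 1.4458)
step 16: x0=(0.7212, 0.5653) x1=(-1.1032, 0.5351) x2=(-1.2001, -0.1797) x3=(1.3397, 1.4438)
step 17: x0=(0.7302, 0.5767) x1=(-1.1000, 0.5397) x2=(-1.1980, -0.1940) x3=(1.3230, 1.4417)
step 18: x0=(0.7396, 0.5885) x1=(-1.0967, 0.5447) x2=(-1.1963, -0.2094) x3=(1.3061, 1.4394)
step 19: x0=(0.7492, 0.6005) x1=(-1.0934, 0.5502) x2=(-1.1947, -0.2258) x3=(1.2890, 1.4369)
step 20: x0=(0.7593, 0.6129) x1=(-1.0901, 0.5561) x2=(-1.1933, -0.2432) x3=(1.2718, 1.4341)
step 21: x0=(0.7696, 0.6255) x1=(-1.0868, 0.5623) x2=(-1.1920, -0.2615) x3=(1.2544, 1.4312)
step 22: x0=(0.7803, 0.6385) x1=(-1.0835, 0.5690) x2=(-1.1910, -0.2806) x3=(1.2368, 1.4281)
step 23: x0=(0.7914, 0.6519) x1=(-1.0801, 0.5760) x2=(-1.1901, -0.3006) x3=(1.2191, 1.4247)
step 24: x0=(0.8028, 0.6657) x1=(-1.0768, 0.5833) x2=(-1.1893, -0.3213) x3=(1.2012, 1.4211)
step 25: x0=(0.8146, 0.6799) x1=(-1.0734, 0.5910) x2=(-1.1887, -0.3427) x3=(1.1831, 1.4173)
step 26: x0=(0.8267, 0.6945) x1=(-1.0701, 0.5989) x2=(-1.1882, -0.3648) x3=(1.1648, 1.4131)
step 27: x0=(0.8392, 0.7097) x1=(-1.0667, 0.6071) x2=(-1.1879, -0.3875) x3=(1.1464, 1.4086)

2.3538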